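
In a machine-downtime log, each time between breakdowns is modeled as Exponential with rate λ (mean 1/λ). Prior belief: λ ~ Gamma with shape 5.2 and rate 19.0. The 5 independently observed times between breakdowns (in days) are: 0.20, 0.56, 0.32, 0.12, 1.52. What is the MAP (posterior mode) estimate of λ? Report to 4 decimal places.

With a Gamma(shape α, rate β) prior on the exponential rate λ, the posterior after n observations with total T = Σxᵢ is Gamma(α+n, β+T).
Sum of observations T = 2.72 days; n = 5.
Posterior: Gamma(5.2+5, 19.0+2.72) = Gamma(10.2, 21.72).
Mode = (α−1)/β = 0.4236.

0.4236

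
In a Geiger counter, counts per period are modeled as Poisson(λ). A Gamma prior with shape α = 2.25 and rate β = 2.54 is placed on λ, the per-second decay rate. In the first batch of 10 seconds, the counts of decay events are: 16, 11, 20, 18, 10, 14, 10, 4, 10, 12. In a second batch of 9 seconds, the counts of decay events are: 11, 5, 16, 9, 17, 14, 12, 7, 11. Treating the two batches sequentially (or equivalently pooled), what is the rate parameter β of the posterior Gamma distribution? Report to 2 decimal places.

With a Gamma(shape α, rate β) prior, the Poisson likelihood is conjugate: the posterior is Gamma(α + ΣXᵢ, β + n).
Batch 1: sum of counts S = 125 over n = 10 seconds.
After batch 1: Gamma(α+S, β+n) = Gamma(2.25+125, 2.54+10) = Gamma(127.25, 12.54).
Batch 2: sum of counts S = 102 over n = 9 seconds.
After batch 2: Gamma(α+S, β+n) = Gamma(127.25+102, 12.54+9) = Gamma(229.25, 21.54).
Posterior β = 21.54.

21.54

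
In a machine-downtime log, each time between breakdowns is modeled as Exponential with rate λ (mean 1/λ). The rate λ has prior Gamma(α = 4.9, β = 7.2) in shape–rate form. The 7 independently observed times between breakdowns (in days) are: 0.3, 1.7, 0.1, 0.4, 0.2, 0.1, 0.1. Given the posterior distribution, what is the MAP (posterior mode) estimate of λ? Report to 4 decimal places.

With a Gamma(shape α, rate β) prior on the exponential rate λ, the posterior after n observations with total T = Σxᵢ is Gamma(α+n, β+T).
Sum of observations T = 2.9 days; n = 7.
Posterior: Gamma(4.9+7, 7.2+2.9) = Gamma(11.9, 10.1).
Mode = (α−1)/β = 1.0792.

1.0792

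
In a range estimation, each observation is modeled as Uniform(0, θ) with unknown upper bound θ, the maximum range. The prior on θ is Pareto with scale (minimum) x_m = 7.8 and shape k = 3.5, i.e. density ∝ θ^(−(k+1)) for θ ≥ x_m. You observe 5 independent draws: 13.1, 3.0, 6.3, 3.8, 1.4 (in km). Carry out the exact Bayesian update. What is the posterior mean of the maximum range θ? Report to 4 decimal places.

14.8467

A Pareto(scale x_m, shape k) prior on the upper bound θ of Uniform(0, θ) is conjugate: posterior is Pareto(max(x_m, max xᵢ), k + n).
Sample maximum = 13.1; prior scale x_m = 7.8 → posterior scale = max = 13.1.
Posterior shape = 3.5 + 5 = 8.5.
E[θ|data] = k·x_m/(k−1) = 8.5·13.1/7.5 = 14.8467.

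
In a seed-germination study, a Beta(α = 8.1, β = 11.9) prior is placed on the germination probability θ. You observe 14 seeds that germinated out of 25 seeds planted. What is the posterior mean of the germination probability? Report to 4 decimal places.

0.4911

The Beta prior is conjugate to a Binomial/Bernoulli likelihood; the update adds successes to α and failures to β.
Posterior: Beta(α+k, β+n−k) = Beta(8.1+14, 11.9+11) = Beta(22.1, 22.9).
Posterior mean = α/(α+β) = 22.1/45.0 = 0.4911.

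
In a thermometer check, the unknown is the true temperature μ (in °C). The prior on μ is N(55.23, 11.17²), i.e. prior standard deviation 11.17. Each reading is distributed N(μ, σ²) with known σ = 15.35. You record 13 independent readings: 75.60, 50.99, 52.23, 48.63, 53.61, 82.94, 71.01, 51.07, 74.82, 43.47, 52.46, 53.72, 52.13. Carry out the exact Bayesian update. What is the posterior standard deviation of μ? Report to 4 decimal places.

For Normal data with known variance σ², a Normal(μ₀, σ₀²) prior on μ is conjugate. Posterior precision = 1/σ₀² + n/σ²; posterior mean is the precision-weighted average of μ₀ and x̄.
σ₀² = 11.17² = 124.7689, σ² = 15.35² = 235.6225; σ² + n·σ₀² = 235.6225 + 13·124.7689 = 1857.6182.
Posterior precision = 1/σ₀² + n/σ² = 1/124.7689 + 13/235.6225 = (σ² + n·σ₀²)/(σ₀²σ²) = 1857.6182/(124.7689·235.6225); posterior variance σₙ² = σ₀²σ²/(σ² + n·σ₀²) = 124.7689·235.6225/1857.6182 = 15.825836.
Posterior SD = √σₙ² = √(124.7689·235.6225/1857.6182) = 3.9782.

3.9782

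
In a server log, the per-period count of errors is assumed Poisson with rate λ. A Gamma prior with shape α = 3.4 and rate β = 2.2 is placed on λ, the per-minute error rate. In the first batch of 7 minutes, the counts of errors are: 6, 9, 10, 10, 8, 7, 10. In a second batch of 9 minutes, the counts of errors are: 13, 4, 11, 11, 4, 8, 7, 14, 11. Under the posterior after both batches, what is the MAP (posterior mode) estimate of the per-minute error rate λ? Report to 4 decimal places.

7.9890

With a Gamma(shape α, rate β) prior, the Poisson likelihood is conjugate: the posterior is Gamma(α + ΣXᵢ, β + n).
Batch 1: sum of counts S = 60 over n = 7 minutes.
After batch 1: Gamma(α+S, β+n) = Gamma(3.4+60, 2.2+7) = Gamma(63.4, 9.2).
Batch 2: sum of counts S = 83 over n = 9 minutes.
After batch 2: Gamma(α+S, β+n) = Gamma(63.4+83, 9.2+9) = Gamma(146.4, 18.2).
Mode of Gamma(α,β) for α≥1 is (α−1)/β = 145.4/18.2 = 7.9890.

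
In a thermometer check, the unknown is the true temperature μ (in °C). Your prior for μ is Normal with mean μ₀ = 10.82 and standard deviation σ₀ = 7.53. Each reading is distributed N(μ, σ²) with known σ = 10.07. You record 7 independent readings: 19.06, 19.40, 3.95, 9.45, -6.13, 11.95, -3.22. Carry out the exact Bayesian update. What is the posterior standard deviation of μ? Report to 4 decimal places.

For Normal data with known variance σ², a Normal(μ₀, σ₀²) prior on μ is conjugate. Posterior precision = 1/σ₀² + n/σ²; posterior mean is the precision-weighted average of μ₀ and x̄.
σ₀² = 7.53² = 56.7009, σ² = 10.07² = 101.4049; σ² + n·σ₀² = 101.4049 + 7·56.7009 = 498.3112.
Posterior precision = 1/σ₀² + n/σ² = 1/56.7009 + 7/101.4049 = (σ² + n·σ₀²)/(σ₀²σ²) = 498.3112/(56.7009·101.4049); posterior variance σₙ² = σ₀²σ²/(σ² + n·σ₀²) = 56.7009·101.4049/498.3112 = 11.538471.
Posterior SD = √σₙ² = √(56.7009·101.4049/498.3112) = 3.3968.

3.3968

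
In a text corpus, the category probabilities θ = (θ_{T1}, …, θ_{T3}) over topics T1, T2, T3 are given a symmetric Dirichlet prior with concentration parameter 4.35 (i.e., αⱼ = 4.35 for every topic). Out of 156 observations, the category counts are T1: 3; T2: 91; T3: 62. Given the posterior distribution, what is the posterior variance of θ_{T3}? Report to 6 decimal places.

The Dirichlet prior is conjugate to the Multinomial likelihood: each posterior αⱼ = prior αⱼ + observed count nⱼ.
Posterior concentration: (7.35, 95.35, 66.35), total = 169.05.
Var[θ_j] = α_j(Σα−α_j)/((Σα)²(Σα+1)) = 66.35·102.70/(169.05²·170.05) = 0.001402.

0.001402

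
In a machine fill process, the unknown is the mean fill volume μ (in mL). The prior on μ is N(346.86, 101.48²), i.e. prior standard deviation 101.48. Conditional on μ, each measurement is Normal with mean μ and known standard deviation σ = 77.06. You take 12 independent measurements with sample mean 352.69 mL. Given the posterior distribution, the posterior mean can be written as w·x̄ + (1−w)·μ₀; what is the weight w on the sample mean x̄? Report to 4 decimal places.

For Normal data with known variance σ², a Normal(μ₀, σ₀²) prior on μ is conjugate. Posterior precision = 1/σ₀² + n/σ²; posterior mean is the precision-weighted average of μ₀ and x̄.
σ₀² = 101.48² = 10298.1904, σ² = 77.06² = 5938.2436. Prior precision 1/σ₀² = 1/10298.1904; data precision n/σ² = 12/5938.2436.
w = (n/σ²)/(1/σ₀² + n/σ²) = n·σ₀²/(σ² + n·σ₀²) = 12·10298.1904/(5938.2436 + 12·10298.1904) = 123578.2848/129516.5284 = 0.9542.

0.9542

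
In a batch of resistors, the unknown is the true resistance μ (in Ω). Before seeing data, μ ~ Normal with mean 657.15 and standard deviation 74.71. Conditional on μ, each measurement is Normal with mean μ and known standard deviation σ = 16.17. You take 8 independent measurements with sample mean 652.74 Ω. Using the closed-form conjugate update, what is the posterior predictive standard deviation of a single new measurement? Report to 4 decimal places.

17.1453

For Normal data with known variance σ², a Normal(μ₀, σ₀²) prior on μ is conjugate. Posterior precision = 1/σ₀² + n/σ²; posterior mean is the precision-weighted average of μ₀ and x̄.
σ₀² = 74.71² = 5581.5841, σ² = 16.17² = 261.4689; σ² + n·σ₀² = 261.4689 + 8·5581.5841 = 44914.1417.
Posterior precision = 1/σ₀² + n/σ² = 1/5581.5841 + 8/261.4689 = (σ² + n·σ₀²)/(σ₀²σ²) = 44914.1417/(5581.5841·261.4689); posterior variance σₙ² = σ₀²σ²/(σ² + n·σ₀²) = 5581.5841·261.4689/44914.1417 = 32.493344.
Predictive variance for one new observation = σₙ² + σ² = 5581.5841·261.4689/44914.1417 + 261.4689 = σ²·(σ₀² + 44914.1417)/44914.1417 = 261.4689·50495.7258/44914.1417 = 293.962244; SD = √(261.4689·50495.7258/44914.1417) = 17.1453.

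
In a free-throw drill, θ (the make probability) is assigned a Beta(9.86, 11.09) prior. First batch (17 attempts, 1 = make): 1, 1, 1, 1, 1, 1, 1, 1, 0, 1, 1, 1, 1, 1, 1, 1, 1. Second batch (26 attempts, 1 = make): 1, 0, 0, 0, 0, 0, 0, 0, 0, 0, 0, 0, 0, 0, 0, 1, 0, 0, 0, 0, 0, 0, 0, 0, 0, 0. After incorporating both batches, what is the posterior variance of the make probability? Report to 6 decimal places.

0.003785

The Beta prior is conjugate to a Binomial/Bernoulli likelihood; the update adds successes to α and failures to β.
After batch 1: Beta(9.86+16, 11.09+1) = Beta(25.86, 12.09).
After batch 2: Beta(25.86+2, 12.09+24) = Beta(27.86, 36.09).
Var = αβ/((α+β)²(α+β+1)) = 27.86·36.09/(63.95²·64.95) = 0.003785.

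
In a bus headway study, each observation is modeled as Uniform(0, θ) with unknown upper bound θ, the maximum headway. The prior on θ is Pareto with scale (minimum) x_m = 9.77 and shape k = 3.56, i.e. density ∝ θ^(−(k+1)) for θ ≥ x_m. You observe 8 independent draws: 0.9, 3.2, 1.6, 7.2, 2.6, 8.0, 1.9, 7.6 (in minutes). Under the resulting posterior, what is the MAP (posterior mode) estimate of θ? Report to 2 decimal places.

9.77

A Pareto(scale x_m, shape k) prior on the upper bound θ of Uniform(0, θ) is conjugate: posterior is Pareto(max(x_m, max xᵢ), k + n).
Sample maximum = 8.0; prior scale x_m = 9.77 → posterior scale = max = 9.77.
Posterior shape = 3.56 + 8 = 11.56.
The Pareto density is decreasing on [x_m, ∞), so the mode is x_m = 9.77.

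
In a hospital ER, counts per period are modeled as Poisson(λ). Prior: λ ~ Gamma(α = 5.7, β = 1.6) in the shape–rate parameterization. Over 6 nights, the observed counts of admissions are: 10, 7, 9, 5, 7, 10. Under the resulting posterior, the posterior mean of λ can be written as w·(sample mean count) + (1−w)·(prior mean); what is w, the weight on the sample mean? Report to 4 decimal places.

0.7895

With a Gamma(shape α, rate β) prior, the Poisson likelihood is conjugate: the posterior is Gamma(α + ΣXᵢ, β + n).
Posterior mean = (α₀+S)/(β₀+n) = [n/(β₀+n)]·(S/n) + [β₀/(β₀+n)]·(α₀/β₀), so only n and β₀ enter the weight.
Weight on data w = n/(β₀+n) = 6/(1.6+6) = 6/7.6 = 0.7895.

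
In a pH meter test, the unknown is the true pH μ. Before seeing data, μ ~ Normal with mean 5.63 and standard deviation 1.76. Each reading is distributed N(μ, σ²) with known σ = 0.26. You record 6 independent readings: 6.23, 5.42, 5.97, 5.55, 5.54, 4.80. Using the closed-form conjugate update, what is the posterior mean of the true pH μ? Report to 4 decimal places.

5.5852

For Normal data with known variance σ², a Normal(μ₀, σ₀²) prior on μ is conjugate. Posterior precision = 1/σ₀² + n/σ²; posterior mean is the precision-weighted average of μ₀ and x̄.
Σxᵢ = 6.23 + 5.42 + 5.97 + 5.55 + 5.54 + 4.80 = 33.51, so n·x̄ = 33.51.
σ₀² = 1.76² = 3.0976, σ² = 0.26² = 0.0676; σ² + n·σ₀² = 0.0676 + 6·3.0976 = 18.6532.
Posterior mean = (μ₀/σ₀² + n·x̄/σ²)/(1/σ₀² + n/σ²) = (σ²·μ₀ + σ₀²·n·x̄)/(σ² + n·σ₀²) = (0.0676·5.63 + 3.0976·33.51)/18.6532 = 104.181164/18.6532 = 5.5852.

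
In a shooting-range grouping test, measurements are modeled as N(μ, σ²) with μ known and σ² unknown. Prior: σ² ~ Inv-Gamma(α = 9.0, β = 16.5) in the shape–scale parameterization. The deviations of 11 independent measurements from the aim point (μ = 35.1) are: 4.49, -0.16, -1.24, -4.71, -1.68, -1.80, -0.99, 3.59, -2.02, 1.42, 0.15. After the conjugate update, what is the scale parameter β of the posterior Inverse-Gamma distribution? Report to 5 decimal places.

With known mean μ and an Inverse-Gamma(α, β) prior on σ², the Normal likelihood is conjugate: posterior is Inv-Gamma(α + n/2, β + Σ(xᵢ−μ)²/2).
Σ(xᵢ−μ)² = (4.49)² + (-0.16)² + (-1.24)² + (-4.71)² + (-1.68)² + (-1.80)² + (-0.99)² + (3.59)² + (-2.02)² + (1.42)² + (0.15)² = 69.9573.
Posterior: Inv-Gamma(9.0 + 11/2, 16.5 + 69.9573/2) = Inv-Gamma(14.50, 51.47865).
Posterior β = 51.47865.

51.47865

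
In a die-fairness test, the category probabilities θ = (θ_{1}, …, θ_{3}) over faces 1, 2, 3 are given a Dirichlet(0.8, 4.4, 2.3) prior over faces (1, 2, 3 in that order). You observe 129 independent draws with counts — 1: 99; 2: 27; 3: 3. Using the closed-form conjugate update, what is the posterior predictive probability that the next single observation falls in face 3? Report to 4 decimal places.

0.0388

The Dirichlet prior is conjugate to the Multinomial likelihood: each posterior αⱼ = prior αⱼ + observed count nⱼ.
Posterior concentration: (99.8, 31.4, 5.3), total = 136.5.
P(next = 3 | data) = α_{3}/Σα = 0.0388.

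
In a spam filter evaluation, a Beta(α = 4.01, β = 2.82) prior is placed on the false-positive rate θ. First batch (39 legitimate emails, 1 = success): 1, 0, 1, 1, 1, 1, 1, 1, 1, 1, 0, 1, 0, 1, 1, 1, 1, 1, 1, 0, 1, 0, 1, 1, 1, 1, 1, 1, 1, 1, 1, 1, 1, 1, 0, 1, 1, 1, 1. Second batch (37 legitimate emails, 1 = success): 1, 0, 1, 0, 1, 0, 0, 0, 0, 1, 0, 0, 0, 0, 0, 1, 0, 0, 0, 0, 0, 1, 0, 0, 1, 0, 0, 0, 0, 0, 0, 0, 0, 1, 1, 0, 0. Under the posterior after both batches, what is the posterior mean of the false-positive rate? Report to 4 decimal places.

The Beta prior is conjugate to a Binomial/Bernoulli likelihood; the update adds successes to α and failures to β.
After batch 1: Beta(4.01+33, 2.82+6) = Beta(37.01, 8.82).
After batch 2: Beta(37.01+9, 8.82+28) = Beta(46.01, 36.82).
Posterior mean = α/(α+β) = 46.01/82.83 = 0.5555.

0.5555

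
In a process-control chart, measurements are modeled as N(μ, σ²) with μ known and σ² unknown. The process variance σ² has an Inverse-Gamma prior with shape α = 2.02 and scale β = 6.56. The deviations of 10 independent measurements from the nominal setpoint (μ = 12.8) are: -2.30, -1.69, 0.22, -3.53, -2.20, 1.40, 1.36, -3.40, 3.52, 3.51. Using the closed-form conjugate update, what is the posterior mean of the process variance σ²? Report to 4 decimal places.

With known mean μ and an Inverse-Gamma(α, β) prior on σ², the Normal likelihood is conjugate: posterior is Inv-Gamma(α + n/2, β + Σ(xᵢ−μ)²/2).
Σ(xᵢ−μ)² = (-2.30)² + (-1.69)² + (0.22)² + (-3.53)² + (-2.20)² + (1.40)² + (1.36)² + (-3.40)² + (3.52)² + (3.51)² = 65.5755.
Posterior: Inv-Gamma(2.02 + 10/2, 6.56 + 65.5755/2) = Inv-Gamma(7.02, 39.34775).
E[σ²|data] = β/(α−1) = 39.34775/6.02 = 6.5362.

6.5362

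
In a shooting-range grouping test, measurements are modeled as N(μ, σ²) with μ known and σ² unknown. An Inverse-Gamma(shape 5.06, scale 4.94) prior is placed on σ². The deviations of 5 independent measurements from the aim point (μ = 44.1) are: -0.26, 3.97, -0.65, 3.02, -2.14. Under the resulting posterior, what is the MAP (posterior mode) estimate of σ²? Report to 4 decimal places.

2.3266

With known mean μ and an Inverse-Gamma(α, β) prior on σ², the Normal likelihood is conjugate: posterior is Inv-Gamma(α + n/2, β + Σ(xᵢ−μ)²/2).
Σ(xᵢ−μ)² = (-0.26)² + (3.97)² + (-0.65)² + (3.02)² + (-2.14)² = 29.9510.
Posterior: Inv-Gamma(5.06 + 5/2, 4.94 + 29.9510/2) = Inv-Gamma(7.56, 19.91550).
Mode = β/(α+1) = 19.91550/8.56 = 2.3266.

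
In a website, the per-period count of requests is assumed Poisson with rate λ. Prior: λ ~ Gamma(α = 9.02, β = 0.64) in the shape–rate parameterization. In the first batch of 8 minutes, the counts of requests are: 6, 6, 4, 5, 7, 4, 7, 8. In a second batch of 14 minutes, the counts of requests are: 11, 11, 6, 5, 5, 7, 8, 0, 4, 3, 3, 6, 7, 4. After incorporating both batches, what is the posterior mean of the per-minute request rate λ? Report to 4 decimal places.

With a Gamma(shape α, rate β) prior, the Poisson likelihood is conjugate: the posterior is Gamma(α + ΣXᵢ, β + n).
Batch 1: sum of counts S = 47 over n = 8 minutes.
After batch 1: Gamma(α+S, β+n) = Gamma(9.02+47, 0.64+8) = Gamma(56.02, 8.64).
Batch 2: sum of counts S = 80 over n = 14 minutes.
After batch 2: Gamma(α+S, β+n) = Gamma(56.02+80, 8.64+14) = Gamma(136.02, 22.64).
Posterior mean = α/β = 136.02/22.64 = 6.0080.

6.0080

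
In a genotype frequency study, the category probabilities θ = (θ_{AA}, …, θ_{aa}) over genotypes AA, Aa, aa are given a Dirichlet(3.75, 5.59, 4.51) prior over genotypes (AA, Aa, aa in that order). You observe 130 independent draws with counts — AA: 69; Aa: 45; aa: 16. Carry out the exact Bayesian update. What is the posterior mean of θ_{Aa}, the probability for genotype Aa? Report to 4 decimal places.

0.3517

The Dirichlet prior is conjugate to the Multinomial likelihood: each posterior αⱼ = prior αⱼ + observed count nⱼ.
Posterior concentration: (72.75, 50.59, 20.51), total = 143.85.
E[θ_{Aa}|data] = α_{Aa}/Σα = 50.59/143.85 = 0.3517.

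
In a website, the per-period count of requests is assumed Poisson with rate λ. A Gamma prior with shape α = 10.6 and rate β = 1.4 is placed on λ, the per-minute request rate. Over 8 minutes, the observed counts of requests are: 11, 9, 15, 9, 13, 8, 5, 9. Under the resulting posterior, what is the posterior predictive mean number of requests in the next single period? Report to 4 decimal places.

9.5319

With a Gamma(shape α, rate β) prior, the Poisson likelihood is conjugate: the posterior is Gamma(α + ΣXᵢ, β + n).
Sum of counts S = 79 over n = 8 minutes.
Posterior: Gamma(α+S, β+n) = Gamma(10.6+79, 1.4+8) = Gamma(89.6, 9.4).
The predictive distribution for one future period is NegBinom with mean α/β = 9.5319.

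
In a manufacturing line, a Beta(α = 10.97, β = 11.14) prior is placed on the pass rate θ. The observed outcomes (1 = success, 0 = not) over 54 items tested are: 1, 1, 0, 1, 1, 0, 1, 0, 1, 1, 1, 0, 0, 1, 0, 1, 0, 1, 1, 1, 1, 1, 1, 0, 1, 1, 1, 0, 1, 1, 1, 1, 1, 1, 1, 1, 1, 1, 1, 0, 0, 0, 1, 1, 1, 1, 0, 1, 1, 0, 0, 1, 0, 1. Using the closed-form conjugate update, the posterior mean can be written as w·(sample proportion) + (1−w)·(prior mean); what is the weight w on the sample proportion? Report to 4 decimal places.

The Beta prior is conjugate to a Binomial/Bernoulli likelihood; the update adds successes to α and failures to β.
Posterior mean = (α₀+k)/(α₀+β₀+n) = [n/(α₀+β₀+n)]·(k/n) + [(α₀+β₀)/(α₀+β₀+n)]·α₀/(α₀+β₀), so only n and the prior enter the weight.
The weight on the data is w = n/(α₀+β₀+n) = 54/(10.97+11.14+54) = 54/76.11 = 0.7095.

0.7095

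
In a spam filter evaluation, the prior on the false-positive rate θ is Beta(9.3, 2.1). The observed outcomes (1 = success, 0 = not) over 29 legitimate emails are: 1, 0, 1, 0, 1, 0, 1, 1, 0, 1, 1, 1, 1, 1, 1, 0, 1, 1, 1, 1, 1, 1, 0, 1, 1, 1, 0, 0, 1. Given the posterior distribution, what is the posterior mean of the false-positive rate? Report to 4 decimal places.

0.7500

The Beta prior is conjugate to a Binomial/Bernoulli likelihood; the update adds successes to α and failures to β.
Posterior: Beta(α+k, β+n−k) = Beta(9.3+21, 2.1+8) = Beta(30.3, 10.1).
Posterior mean = α/(α+β) = 30.3/40.4 = 0.7500.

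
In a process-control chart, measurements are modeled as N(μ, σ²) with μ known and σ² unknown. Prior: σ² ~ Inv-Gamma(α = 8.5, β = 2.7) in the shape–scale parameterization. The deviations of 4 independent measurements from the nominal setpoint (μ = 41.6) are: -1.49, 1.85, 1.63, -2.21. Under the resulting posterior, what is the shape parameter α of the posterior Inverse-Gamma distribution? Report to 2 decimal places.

10.50

With known mean μ and an Inverse-Gamma(α, β) prior on σ², the Normal likelihood is conjugate: posterior is Inv-Gamma(α + n/2, β + Σ(xᵢ−μ)²/2).
Σ(xᵢ−μ)² = (-1.49)² + (1.85)² + (1.63)² + (-2.21)² = 13.1836.
Posterior: Inv-Gamma(8.5 + 4/2, 2.7 + 13.1836/2) = Inv-Gamma(10.50, 9.29180).
Posterior α = 10.50.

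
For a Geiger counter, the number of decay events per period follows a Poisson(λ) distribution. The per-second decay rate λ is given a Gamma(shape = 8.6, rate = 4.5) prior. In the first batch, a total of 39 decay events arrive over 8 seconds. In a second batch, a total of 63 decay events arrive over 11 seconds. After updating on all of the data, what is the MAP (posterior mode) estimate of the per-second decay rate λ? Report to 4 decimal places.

4.6638

With a Gamma(shape α, rate β) prior, the Poisson likelihood is conjugate: the posterior is Gamma(α + ΣXᵢ, β + n).
After batch 1: Gamma(α+S, β+n) = Gamma(8.6+39, 4.5+8) = Gamma(47.6, 12.5).
After batch 2: Gamma(α+S, β+n) = Gamma(47.6+63, 12.5+11) = Gamma(110.6, 23.5).
Mode of Gamma(α,β) for α≥1 is (α−1)/β = 109.6/23.5 = 4.6638.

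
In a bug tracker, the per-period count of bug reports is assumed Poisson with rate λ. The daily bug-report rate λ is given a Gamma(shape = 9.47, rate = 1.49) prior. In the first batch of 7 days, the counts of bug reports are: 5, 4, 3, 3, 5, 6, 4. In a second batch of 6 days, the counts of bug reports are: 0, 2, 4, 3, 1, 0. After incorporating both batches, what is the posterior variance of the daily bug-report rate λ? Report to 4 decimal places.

0.2356

With a Gamma(shape α, rate β) prior, the Poisson likelihood is conjugate: the posterior is Gamma(α + ΣXᵢ, β + n).
Batch 1: sum of counts S = 30 over n = 7 days.
After batch 1: Gamma(α+S, β+n) = Gamma(9.47+30, 1.49+7) = Gamma(39.47, 8.49).
Batch 2: sum of counts S = 10 over n = 6 days.
After batch 2: Gamma(α+S, β+n) = Gamma(39.47+10, 8.49+6) = Gamma(49.47, 14.49).
Var = α/β² = 49.47/14.49² = 0.2356.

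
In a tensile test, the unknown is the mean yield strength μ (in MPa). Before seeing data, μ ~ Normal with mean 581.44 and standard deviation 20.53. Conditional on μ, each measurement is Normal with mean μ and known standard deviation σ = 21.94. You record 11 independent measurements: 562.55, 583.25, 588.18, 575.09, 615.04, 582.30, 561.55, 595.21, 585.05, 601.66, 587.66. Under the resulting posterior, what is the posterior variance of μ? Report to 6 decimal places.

39.644256

For Normal data with known variance σ², a Normal(μ₀, σ₀²) prior on μ is conjugate. Posterior precision = 1/σ₀² + n/σ²; posterior mean is the precision-weighted average of μ₀ and x̄.
σ₀² = 20.53² = 421.4809, σ² = 21.94² = 481.3636; σ² + n·σ₀² = 481.3636 + 11·421.4809 = 5117.6535.
Posterior precision = 1/σ₀² + n/σ² = 1/421.4809 + 11/481.3636 = (σ² + n·σ₀²)/(σ₀²σ²) = 5117.6535/(421.4809·481.3636); posterior variance σₙ² = σ₀²σ²/(σ² + n·σ₀²) = 421.4809·481.3636/5117.6535 = 39.644256.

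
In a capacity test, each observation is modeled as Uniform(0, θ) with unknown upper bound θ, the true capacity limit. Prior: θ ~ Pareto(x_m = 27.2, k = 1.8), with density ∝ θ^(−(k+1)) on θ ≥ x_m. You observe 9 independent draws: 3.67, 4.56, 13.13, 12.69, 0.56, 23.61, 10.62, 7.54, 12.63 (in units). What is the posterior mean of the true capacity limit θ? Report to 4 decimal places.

A Pareto(scale x_m, shape k) prior on the upper bound θ of Uniform(0, θ) is conjugate: posterior is Pareto(max(x_m, max xᵢ), k + n).
Sample maximum = 23.61; prior scale x_m = 27.2 → posterior scale = max = 27.20.
Posterior shape = 1.8 + 9 = 10.8.
E[θ|data] = k·x_m/(k−1) = 10.8·27.20/9.8 = 29.9755.

29.9755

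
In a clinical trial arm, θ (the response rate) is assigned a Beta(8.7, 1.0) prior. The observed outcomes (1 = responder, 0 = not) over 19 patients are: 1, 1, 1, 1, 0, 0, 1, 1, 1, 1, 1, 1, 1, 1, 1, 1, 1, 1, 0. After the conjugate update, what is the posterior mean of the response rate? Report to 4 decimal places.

The Beta prior is conjugate to a Binomial/Bernoulli likelihood; the update adds successes to α and failures to β.
Posterior: Beta(α+k, β+n−k) = Beta(8.7+16, 1.0+3) = Beta(24.7, 4.0).
Posterior mean = α/(α+β) = 24.7/28.7 = 0.8606.

0.8606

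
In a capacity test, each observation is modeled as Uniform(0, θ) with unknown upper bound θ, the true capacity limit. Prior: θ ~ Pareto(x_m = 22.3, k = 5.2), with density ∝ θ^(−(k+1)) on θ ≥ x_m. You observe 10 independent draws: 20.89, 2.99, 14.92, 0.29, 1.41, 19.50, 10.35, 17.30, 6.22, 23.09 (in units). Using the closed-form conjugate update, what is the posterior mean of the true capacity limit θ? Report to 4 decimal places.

24.7161

A Pareto(scale x_m, shape k) prior on the upper bound θ of Uniform(0, θ) is conjugate: posterior is Pareto(max(x_m, max xᵢ), k + n).
Sample maximum = 23.09; prior scale x_m = 22.3 → posterior scale = max = 23.09.
Posterior shape = 5.2 + 10 = 15.2.
E[θ|data] = k·x_m/(k−1) = 15.2·23.09/14.2 = 24.7161.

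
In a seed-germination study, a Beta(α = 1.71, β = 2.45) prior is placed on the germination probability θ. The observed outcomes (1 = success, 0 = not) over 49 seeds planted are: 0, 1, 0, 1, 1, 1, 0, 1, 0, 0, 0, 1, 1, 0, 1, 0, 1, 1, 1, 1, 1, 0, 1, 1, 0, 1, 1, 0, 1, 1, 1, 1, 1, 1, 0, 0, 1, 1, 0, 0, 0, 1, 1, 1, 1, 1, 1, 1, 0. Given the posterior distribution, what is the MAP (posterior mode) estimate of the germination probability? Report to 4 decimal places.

The Beta prior is conjugate to a Binomial/Bernoulli likelihood; the update adds successes to α and failures to β.
Posterior: Beta(α+k, β+n−k) = Beta(1.71+32, 2.45+17) = Beta(33.71, 19.45).
Mode of Beta(a,b) for a,b>1 is (a−1)/(a+b−2) = 32.71/51.16 = 0.6394.

0.6394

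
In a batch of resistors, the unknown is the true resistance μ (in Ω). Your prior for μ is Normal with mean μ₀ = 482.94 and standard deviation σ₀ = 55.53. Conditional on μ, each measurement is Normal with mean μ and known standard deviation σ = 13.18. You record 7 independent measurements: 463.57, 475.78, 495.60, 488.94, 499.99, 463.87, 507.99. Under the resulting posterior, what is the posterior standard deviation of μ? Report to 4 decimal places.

For Normal data with known variance σ², a Normal(μ₀, σ₀²) prior on μ is conjugate. Posterior precision = 1/σ₀² + n/σ²; posterior mean is the precision-weighted average of μ₀ and x̄.
σ₀² = 55.53² = 3083.5809, σ² = 13.18² = 173.7124; σ² + n·σ₀² = 173.7124 + 7·3083.5809 = 21758.7787.
Posterior precision = 1/σ₀² + n/σ² = 1/3083.5809 + 7/173.7124 = (σ² + n·σ₀²)/(σ₀²σ²) = 21758.7787/(3083.5809·173.7124); posterior variance σₙ² = σ₀²σ²/(σ² + n·σ₀²) = 3083.5809·173.7124/21758.7787 = 24.617937.
Posterior SD = √σₙ² = √(3083.5809·173.7124/21758.7787) = 4.9616.

4.9616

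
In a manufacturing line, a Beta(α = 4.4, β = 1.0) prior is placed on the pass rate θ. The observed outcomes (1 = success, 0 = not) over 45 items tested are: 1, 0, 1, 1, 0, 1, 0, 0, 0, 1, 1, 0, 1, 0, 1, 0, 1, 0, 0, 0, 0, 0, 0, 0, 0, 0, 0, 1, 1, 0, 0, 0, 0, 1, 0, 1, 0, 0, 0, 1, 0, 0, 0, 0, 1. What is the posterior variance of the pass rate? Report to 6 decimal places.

The Beta prior is conjugate to a Binomial/Bernoulli likelihood; the update adds successes to α and failures to β.
Posterior: Beta(α+k, β+n−k) = Beta(4.4+15, 1.0+30) = Beta(19.4, 31.0).
Var = αβ/((α+β)²(α+β+1)) = 19.4·31.0/(50.4²·51.4) = 0.004606.

0.004606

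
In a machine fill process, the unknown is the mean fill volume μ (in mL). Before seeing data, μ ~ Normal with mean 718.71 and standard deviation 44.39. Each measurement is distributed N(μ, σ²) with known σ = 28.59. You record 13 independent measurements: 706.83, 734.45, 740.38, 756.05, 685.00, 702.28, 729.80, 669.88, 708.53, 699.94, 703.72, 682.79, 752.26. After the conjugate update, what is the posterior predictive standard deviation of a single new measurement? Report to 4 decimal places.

For Normal data with known variance σ², a Normal(μ₀, σ₀²) prior on μ is conjugate. Posterior precision = 1/σ₀² + n/σ²; posterior mean is the precision-weighted average of μ₀ and x̄.
σ₀² = 44.39² = 1970.4721, σ² = 28.59² = 817.3881; σ² + n·σ₀² = 817.3881 + 13·1970.4721 = 26433.5254.
Posterior precision = 1/σ₀² + n/σ² = 1/1970.4721 + 13/817.3881 = (σ² + n·σ₀²)/(σ₀²σ²) = 26433.5254/(1970.4721·817.3881); posterior variance σₙ² = σ₀²σ²/(σ² + n·σ₀²) = 1970.4721·817.3881/26433.5254 = 60.931731.
Predictive variance for one new observation = σₙ² + σ² = 1970.4721·817.3881/26433.5254 + 817.3881 = σ²·(σ₀² + 26433.5254)/26433.5254 = 817.3881·28403.9975/26433.5254 = 878.319831; SD = √(817.3881·28403.9975/26433.5254) = 29.6365.

29.6365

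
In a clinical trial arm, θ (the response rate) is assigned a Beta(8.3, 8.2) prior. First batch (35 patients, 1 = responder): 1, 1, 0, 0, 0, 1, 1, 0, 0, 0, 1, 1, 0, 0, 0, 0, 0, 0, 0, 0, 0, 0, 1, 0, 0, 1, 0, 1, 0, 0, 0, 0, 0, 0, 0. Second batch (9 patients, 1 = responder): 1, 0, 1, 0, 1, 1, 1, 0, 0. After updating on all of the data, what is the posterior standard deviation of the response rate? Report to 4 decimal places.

The Beta prior is conjugate to a Binomial/Bernoulli likelihood; the update adds successes to α and failures to β.
After batch 1: Beta(8.3+9, 8.2+26) = Beta(17.3, 34.2).
After batch 2: Beta(17.3+5, 34.2+4) = Beta(22.3, 38.2).
Var = αβ/((α+β)²(α+β+1)) = 22.3·38.2/(60.5²·61.5) = 0.00378427; SD = √0.00378427 = 0.0615.

0.0615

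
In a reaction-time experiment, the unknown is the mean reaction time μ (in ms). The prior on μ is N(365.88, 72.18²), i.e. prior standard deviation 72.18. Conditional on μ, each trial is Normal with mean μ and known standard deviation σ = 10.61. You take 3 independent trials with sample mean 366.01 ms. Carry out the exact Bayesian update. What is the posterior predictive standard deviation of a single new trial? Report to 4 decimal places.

12.2404

For Normal data with known variance σ², a Normal(μ₀, σ₀²) prior on μ is conjugate. Posterior precision = 1/σ₀² + n/σ²; posterior mean is the precision-weighted average of μ₀ and x̄.
σ₀² = 72.18² = 5209.9524, σ² = 10.61² = 112.5721; σ² + n·σ₀² = 112.5721 + 3·5209.9524 = 15742.4293.
Posterior precision = 1/σ₀² + n/σ² = 1/5209.9524 + 3/112.5721 = (σ² + n·σ₀²)/(σ₀²σ²) = 15742.4293/(5209.9524·112.5721); posterior variance σₙ² = σ₀²σ²/(σ² + n·σ₀²) = 5209.9524·112.5721/15742.4293 = 37.255704.
Predictive variance for one new observation = σₙ² + σ² = 5209.9524·112.5721/15742.4293 + 112.5721 = σ²·(σ₀² + 15742.4293)/15742.4293 = 112.5721·20952.3817/15742.4293 = 149.827804; SD = √(112.5721·20952.3817/15742.4293) = 12.2404.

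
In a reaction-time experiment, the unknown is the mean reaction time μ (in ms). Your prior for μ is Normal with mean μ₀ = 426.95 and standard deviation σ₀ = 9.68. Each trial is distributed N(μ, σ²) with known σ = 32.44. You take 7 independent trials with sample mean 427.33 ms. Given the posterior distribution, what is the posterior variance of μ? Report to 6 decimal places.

57.723917

For Normal data with known variance σ², a Normal(μ₀, σ₀²) prior on μ is conjugate. Posterior precision = 1/σ₀² + n/σ²; posterior mean is the precision-weighted average of μ₀ and x̄.
σ₀² = 9.68² = 93.7024, σ² = 32.44² = 1052.3536; σ² + n·σ₀² = 1052.3536 + 7·93.7024 = 1708.2704.
Posterior precision = 1/σ₀² + n/σ² = 1/93.7024 + 7/1052.3536 = (σ² + n·σ₀²)/(σ₀²σ²) = 1708.2704/(93.7024·1052.3536); posterior variance σₙ² = σ₀²σ²/(σ² + n·σ₀²) = 93.7024·1052.3536/1708.2704 = 57.723917.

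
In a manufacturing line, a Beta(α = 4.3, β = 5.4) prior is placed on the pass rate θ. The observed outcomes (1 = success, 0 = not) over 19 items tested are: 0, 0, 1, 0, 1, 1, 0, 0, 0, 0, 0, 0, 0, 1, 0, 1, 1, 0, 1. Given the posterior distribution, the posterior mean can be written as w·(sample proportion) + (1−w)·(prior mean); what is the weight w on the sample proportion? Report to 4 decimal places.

0.6620

The Beta prior is conjugate to a Binomial/Bernoulli likelihood; the update adds successes to α and failures to β.
Posterior mean = (α₀+k)/(α₀+β₀+n) = [n/(α₀+β₀+n)]·(k/n) + [(α₀+β₀)/(α₀+β₀+n)]·α₀/(α₀+β₀), so only n and the prior enter the weight.
The weight on the data is w = n/(α₀+β₀+n) = 19/(4.3+5.4+19) = 19/28.7 = 0.6620.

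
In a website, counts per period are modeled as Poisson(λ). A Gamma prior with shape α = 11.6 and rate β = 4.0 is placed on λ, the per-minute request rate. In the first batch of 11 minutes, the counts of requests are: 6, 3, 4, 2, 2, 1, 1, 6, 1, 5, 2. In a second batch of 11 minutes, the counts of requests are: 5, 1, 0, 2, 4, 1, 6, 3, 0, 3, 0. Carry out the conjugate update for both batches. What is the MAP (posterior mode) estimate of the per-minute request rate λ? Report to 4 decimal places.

2.6385

With a Gamma(shape α, rate β) prior, the Poisson likelihood is conjugate: the posterior is Gamma(α + ΣXᵢ, β + n).
Batch 1: sum of counts S = 33 over n = 11 minutes.
After batch 1: Gamma(α+S, β+n) = Gamma(11.6+33, 4.0+11) = Gamma(44.6, 15.0).
Batch 2: sum of counts S = 25 over n = 11 minutes.
After batch 2: Gamma(α+S, β+n) = Gamma(44.6+25, 15.0+11) = Gamma(69.6, 26.0).
Mode of Gamma(α,β) for α≥1 is (α−1)/β = 68.6/26.0 = 2.6385.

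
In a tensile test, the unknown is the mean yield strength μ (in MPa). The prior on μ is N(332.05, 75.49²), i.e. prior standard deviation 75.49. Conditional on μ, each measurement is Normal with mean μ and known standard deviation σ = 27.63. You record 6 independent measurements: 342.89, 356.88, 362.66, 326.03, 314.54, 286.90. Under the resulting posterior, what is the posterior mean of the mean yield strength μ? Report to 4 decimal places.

For Normal data with known variance σ², a Normal(μ₀, σ₀²) prior on μ is conjugate. Posterior precision = 1/σ₀² + n/σ²; posterior mean is the precision-weighted average of μ₀ and x̄.
Σxᵢ = 342.89 + 356.88 + 362.66 + 326.03 + 314.54 + 286.90 = 1989.9, so n·x̄ = 1989.9.
σ₀² = 75.49² = 5698.7401, σ² = 27.63² = 763.4169; σ² + n·σ₀² = 763.4169 + 6·5698.7401 = 34955.8575.
Posterior mean = (μ₀/σ₀² + n·x̄/σ²)/(1/σ₀² + n/σ²) = (σ²·μ₀ + σ₀²·n·x̄)/(σ² + n·σ₀²) = (763.4169·332.05 + 5698.7401·1989.9)/34955.8575 = 11593415.506635/34955.8575 = 331.6587.

331.6587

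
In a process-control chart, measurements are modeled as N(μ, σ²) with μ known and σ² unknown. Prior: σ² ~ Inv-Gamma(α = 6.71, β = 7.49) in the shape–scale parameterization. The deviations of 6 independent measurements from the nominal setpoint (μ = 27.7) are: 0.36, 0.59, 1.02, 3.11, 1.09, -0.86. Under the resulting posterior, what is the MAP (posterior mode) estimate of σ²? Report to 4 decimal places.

With known mean μ and an Inverse-Gamma(α, β) prior on σ², the Normal likelihood is conjugate: posterior is Inv-Gamma(α + n/2, β + Σ(xᵢ−μ)²/2).
Σ(xᵢ−μ)² = (0.36)² + (0.59)² + (1.02)² + (3.11)² + (1.09)² + (-0.86)² = 13.1179.
Posterior: Inv-Gamma(6.71 + 6/2, 7.49 + 13.1179/2) = Inv-Gamma(9.71, 14.04895).
Mode = β/(α+1) = 14.04895/10.71 = 1.3118.

1.3118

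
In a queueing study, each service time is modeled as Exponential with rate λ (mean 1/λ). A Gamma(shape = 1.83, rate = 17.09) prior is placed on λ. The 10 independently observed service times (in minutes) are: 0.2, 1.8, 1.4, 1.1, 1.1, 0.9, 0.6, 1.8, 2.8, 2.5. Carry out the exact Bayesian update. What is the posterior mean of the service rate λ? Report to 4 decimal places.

With a Gamma(shape α, rate β) prior on the exponential rate λ, the posterior after n observations with total T = Σxᵢ is Gamma(α+n, β+T).
Sum of observations T = 14.2 minutes; n = 10.
Posterior: Gamma(1.83+10, 17.09+14.2) = Gamma(11.83, 31.29).
Posterior mean of λ = α/β = 11.83/31.29 = 0.3781.

0.3781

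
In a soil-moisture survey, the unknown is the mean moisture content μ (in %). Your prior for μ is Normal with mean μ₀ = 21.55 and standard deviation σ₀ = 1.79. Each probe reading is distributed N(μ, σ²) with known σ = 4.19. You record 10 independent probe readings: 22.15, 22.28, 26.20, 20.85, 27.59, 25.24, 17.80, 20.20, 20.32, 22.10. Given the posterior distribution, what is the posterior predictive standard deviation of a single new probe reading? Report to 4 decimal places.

For Normal data with known variance σ², a Normal(μ₀, σ₀²) prior on μ is conjugate. Posterior precision = 1/σ₀² + n/σ²; posterior mean is the precision-weighted average of μ₀ and x̄.
σ₀² = 1.79² = 3.2041, σ² = 4.19² = 17.5561; σ² + n·σ₀² = 17.5561 + 10·3.2041 = 49.5971.
Posterior precision = 1/σ₀² + n/σ² = 1/3.2041 + 10/17.5561 = (σ² + n·σ₀²)/(σ₀²σ²) = 49.5971/(3.2041·17.5561); posterior variance σₙ² = σ₀²σ²/(σ² + n·σ₀²) = 3.2041·17.5561/49.5971 = 1.134169.
Predictive variance for one new observation = σₙ² + σ² = 3.2041·17.5561/49.5971 + 17.5561 = σ²·(σ₀² + 49.5971)/49.5971 = 17.5561·52.8012/49.5971 = 18.690269; SD = √(17.5561·52.8012/49.5971) = 4.3232.

4.3232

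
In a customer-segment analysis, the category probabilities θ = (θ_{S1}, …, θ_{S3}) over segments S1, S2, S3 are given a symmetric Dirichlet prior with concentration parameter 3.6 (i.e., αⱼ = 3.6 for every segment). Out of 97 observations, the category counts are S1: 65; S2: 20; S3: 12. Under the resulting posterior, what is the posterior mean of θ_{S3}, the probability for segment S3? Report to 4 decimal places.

The Dirichlet prior is conjugate to the Multinomial likelihood: each posterior αⱼ = prior αⱼ + observed count nⱼ.
Posterior concentration: (68.6, 23.6, 15.6), total = 107.8.
E[θ_{S3}|data] = α_{S3}/Σα = 15.6/107.8 = 0.1447.

0.1447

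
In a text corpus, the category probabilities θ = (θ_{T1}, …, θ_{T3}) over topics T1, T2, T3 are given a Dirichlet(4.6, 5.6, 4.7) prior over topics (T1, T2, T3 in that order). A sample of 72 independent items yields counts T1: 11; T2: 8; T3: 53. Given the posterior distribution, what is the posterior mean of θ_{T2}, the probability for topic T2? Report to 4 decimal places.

The Dirichlet prior is conjugate to the Multinomial likelihood: each posterior αⱼ = prior αⱼ + observed count nⱼ.
Posterior concentration: (15.6, 13.6, 57.7), total = 86.9.
E[θ_{T2}|data] = α_{T2}/Σα = 13.6/86.9 = 0.1565.

0.1565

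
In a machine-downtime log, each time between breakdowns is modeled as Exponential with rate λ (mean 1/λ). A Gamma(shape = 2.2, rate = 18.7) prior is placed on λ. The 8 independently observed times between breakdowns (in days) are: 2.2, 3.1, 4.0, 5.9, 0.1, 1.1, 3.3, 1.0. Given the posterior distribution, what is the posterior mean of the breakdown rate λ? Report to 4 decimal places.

With a Gamma(shape α, rate β) prior on the exponential rate λ, the posterior after n observations with total T = Σxᵢ is Gamma(α+n, β+T).
Sum of observations T = 20.7 days; n = 8.
Posterior: Gamma(2.2+8, 18.7+20.7) = Gamma(10.2, 39.4).
Posterior mean of λ = α/β = 10.2/39.4 = 0.2589.

0.2589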